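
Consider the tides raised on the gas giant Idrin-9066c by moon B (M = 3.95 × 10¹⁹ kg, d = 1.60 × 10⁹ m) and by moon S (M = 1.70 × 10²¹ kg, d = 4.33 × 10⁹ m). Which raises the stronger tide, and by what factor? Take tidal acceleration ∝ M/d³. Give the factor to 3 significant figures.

The tide-raising term goes as M/d³ (the gradient of a 1/d² field).
Moon B: (3.95 × 10¹⁹) / (1.60 × 10⁹)³ = 9.644 × 10⁻⁹
Moon S: (1.70 × 10²¹) / (4.33 × 10⁹)³ = 2.094 × 10⁻⁸
Ratio (larger/smaller) = 2.17

Moon S, by a factor of ≈ 2.17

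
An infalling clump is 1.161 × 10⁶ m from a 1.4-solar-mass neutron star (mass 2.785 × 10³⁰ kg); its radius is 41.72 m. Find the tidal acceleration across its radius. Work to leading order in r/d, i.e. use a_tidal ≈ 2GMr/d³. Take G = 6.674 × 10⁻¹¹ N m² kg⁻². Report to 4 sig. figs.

Δa = 2GMr/d³
   = 2 × (6.674 × 10⁻¹¹) × (2.785 × 10³⁰) × (41.72) / (1.161 × 10⁶)³
   = 9.910 × 10³ m/s²

9.910 × 10³ m/s²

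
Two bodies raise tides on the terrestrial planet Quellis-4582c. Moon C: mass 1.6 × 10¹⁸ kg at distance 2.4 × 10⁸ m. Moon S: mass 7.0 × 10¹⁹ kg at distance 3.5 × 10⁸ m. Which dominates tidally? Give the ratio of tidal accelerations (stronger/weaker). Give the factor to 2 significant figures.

The tide-raising term goes as M/d³ (the gradient of a 1/d² field).
Moon C: (1.6 × 10¹⁸) / (2.4 × 10⁸)³ = 1.157 × 10⁻⁷
Moon S: (7.0 × 10¹⁹) / (3.5 × 10⁸)³ = 1.633 × 10⁻⁶
Ratio (larger/smaller) = 14

Moon S, by a factor of ≈ 14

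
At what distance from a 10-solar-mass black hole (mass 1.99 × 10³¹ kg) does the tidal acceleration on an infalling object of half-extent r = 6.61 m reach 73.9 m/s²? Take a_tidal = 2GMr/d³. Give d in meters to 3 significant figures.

6.19 × 10⁶ m

2GMr/d³ = a_tidal  ⇒  d = (2GMr / a_tidal)^(1/3)
d = (2 × 6.674×10⁻¹¹ × (1.99 × 10³¹) × (6.61) / (73.9))^(1/3)
  = 6.19 × 10⁶ m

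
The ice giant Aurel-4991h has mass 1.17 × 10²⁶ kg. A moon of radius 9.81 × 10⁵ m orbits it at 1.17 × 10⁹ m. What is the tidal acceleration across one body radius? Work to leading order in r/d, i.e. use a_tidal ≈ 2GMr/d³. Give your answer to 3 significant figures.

Differencing GM/(d−r)² and GM/d² to first order in r/d gives 2GMr/d³.
Δa = 2GMr/d³
   = 2 × (6.674 × 10⁻¹¹) × (1.17 × 10²⁶) × (9.81 × 10⁵) / (1.17 × 10⁹)³
   = 9.57 × 10⁻⁶ m/s²

9.57 × 10⁻⁶ m/s²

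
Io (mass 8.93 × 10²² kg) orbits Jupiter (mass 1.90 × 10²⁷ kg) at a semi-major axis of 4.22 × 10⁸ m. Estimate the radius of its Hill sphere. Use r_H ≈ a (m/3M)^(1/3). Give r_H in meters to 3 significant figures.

r_H ≈ a (m/3M)^(1/3)
    = (4.22 × 10⁸) × (8.93 × 10²² / (3 × 1.90 × 10²⁷))^(1/3)
    = 1.06 × 10⁷ m

1.06 × 10⁷ m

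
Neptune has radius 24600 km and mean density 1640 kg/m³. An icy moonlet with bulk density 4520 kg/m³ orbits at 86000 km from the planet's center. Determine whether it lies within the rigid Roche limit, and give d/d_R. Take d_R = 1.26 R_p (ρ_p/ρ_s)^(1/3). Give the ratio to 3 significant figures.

d_R = 1.26 × (24600 km) × (1640/4520)^(1/3) = 22110 km
d/d_R = (86000) / (22110) = 3.89
Since d/d_R > 1, the body is outside the Roche limit.

outside; d/d_R ≈ 3.89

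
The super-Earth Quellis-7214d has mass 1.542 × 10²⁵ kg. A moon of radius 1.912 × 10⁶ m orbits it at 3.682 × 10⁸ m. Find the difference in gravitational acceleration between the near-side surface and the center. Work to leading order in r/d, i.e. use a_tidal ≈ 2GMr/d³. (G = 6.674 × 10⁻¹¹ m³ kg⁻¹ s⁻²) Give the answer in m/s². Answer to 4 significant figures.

7.884 × 10⁻⁵ m/s²

Δg = 2GMr/d³
   = 2 × (6.674 × 10⁻¹¹) × (1.542 × 10²⁵) × (1.912 × 10⁶) / (3.682 × 10⁸)³
   = 7.884 × 10⁻⁵ m/s²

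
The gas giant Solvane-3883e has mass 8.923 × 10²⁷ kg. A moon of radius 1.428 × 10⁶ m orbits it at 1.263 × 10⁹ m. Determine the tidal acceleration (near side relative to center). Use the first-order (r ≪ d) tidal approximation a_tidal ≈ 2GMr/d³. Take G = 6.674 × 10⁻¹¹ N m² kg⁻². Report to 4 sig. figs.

8.442 × 10⁻⁴ m/s²

Since r ≪ d, expand the inverse-square field across one radius to get the leading 2GMr/d³ term.
Δa = 2GMr/d³
   = 2 × (6.674 × 10⁻¹¹) × (8.923 × 10²⁷) × (1.428 × 10⁶) / (1.263 × 10⁹)³
   = 8.442 × 10⁻⁴ m/s²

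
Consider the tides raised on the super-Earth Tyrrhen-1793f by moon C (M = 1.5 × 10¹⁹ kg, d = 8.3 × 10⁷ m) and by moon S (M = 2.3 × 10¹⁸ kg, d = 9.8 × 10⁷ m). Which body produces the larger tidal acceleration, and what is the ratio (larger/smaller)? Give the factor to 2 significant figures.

Compare M/d³ for the two perturbers:
Moon C: (1.5 × 10¹⁹) / (8.3 × 10⁷)³ = 2.623 × 10⁻⁵
Moon S: (2.3 × 10¹⁸) / (9.8 × 10⁷)³ = 2.444 × 10⁻⁶
Ratio (larger/smaller) = 11

Moon C, by a factor of ≈ 11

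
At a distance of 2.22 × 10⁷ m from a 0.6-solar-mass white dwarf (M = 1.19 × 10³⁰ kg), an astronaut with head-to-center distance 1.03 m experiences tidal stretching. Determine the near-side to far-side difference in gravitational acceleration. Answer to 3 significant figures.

Near-to-far spans 2r, so the tidal difference is twice the near-to-center value: 4GMr/d³.
Δg = 4GMr/d³
   = 4 × (6.674 × 10⁻¹¹) × (1.19 × 10³⁰) × (1.03) / (2.22 × 10⁷)³
   = 2.99 × 10⁻² m/s²

2.99 × 10⁻² m/s²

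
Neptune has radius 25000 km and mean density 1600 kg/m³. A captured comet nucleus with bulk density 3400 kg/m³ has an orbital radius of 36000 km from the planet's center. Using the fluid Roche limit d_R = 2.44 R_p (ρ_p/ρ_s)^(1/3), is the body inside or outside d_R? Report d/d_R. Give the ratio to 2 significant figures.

d_R = 2.44 × (25000 km) × (1600/3400)^(1/3) = 47450 km
d/d_R = (36000) / (47450) = 0.76
Since d/d_R < 1, the body is inside the Roche limit.

inside; d/d_R ≈ 0.76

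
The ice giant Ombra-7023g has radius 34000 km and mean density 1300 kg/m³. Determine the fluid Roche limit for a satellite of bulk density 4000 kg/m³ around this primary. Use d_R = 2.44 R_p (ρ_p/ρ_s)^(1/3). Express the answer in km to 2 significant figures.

d_R = 2.44 × 34000 km × (1300/4000)^(1/3)
    = 57000 km

57000 km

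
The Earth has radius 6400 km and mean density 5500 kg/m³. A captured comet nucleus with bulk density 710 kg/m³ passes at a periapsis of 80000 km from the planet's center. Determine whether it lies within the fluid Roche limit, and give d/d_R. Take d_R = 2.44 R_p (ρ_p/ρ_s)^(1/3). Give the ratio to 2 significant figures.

outside; d/d_R ≈ 2.6

d_R = 2.44 × (6400 km) × (5500/710)^(1/3) = 30900 km
d/d_R = (80000) / (30900) = 2.6
Since d/d_R > 1, the body is outside the Roche limit.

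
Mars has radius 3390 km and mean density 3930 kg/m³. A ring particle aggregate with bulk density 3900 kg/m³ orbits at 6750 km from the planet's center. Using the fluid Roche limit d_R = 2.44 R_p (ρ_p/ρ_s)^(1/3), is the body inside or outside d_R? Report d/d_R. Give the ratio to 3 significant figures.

inside; d/d_R ≈ 0.814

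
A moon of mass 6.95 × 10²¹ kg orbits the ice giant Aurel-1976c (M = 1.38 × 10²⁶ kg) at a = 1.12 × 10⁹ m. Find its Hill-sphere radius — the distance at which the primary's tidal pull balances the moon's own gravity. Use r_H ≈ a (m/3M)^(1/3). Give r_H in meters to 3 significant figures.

r_H ≈ a (m/3M)^(1/3)
    = (1.12 × 10⁹) × (6.95 × 10²¹ / (3 × 1.38 × 10²⁶))^(1/3)
    = 2.87 × 10⁷ m

2.87 × 10⁷ m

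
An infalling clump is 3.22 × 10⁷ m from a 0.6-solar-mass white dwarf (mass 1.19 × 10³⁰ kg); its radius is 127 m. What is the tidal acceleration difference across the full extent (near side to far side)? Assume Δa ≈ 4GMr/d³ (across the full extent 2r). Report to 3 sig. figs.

Near-to-far spans 2r, so the tidal difference is twice the near-to-center value: 4GMr/d³.
Δg = 4GMr/d³
   = 4 × (6.674 × 10⁻¹¹) × (1.19 × 10³⁰) × (127) / (3.22 × 10⁷)³
   = 1.21 m/s²

1.21 m/s²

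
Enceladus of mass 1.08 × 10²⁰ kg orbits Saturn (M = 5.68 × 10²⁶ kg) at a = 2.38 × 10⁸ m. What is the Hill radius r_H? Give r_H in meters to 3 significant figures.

9.49 × 10⁵ m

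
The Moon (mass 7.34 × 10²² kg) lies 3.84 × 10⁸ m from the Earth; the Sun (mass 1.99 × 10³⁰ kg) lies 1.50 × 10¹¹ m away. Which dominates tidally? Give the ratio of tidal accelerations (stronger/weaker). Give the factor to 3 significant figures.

The Moon, by a factor of ≈ 2.20

Compare M/d³ for the two perturbers:
The Moon: (7.34 × 10²²) / (3.84 × 10⁸)³ = 1.296 × 10⁻³
The Sun: (1.99 × 10³⁰) / (1.50 × 10¹¹)³ = 5.896 × 10⁻⁴
Ratio (larger/smaller) = 2.20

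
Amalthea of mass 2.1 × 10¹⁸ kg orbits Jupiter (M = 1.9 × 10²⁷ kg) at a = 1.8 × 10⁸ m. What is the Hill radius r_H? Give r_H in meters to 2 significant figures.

r_H ≈ a (m/3M)^(1/3)
    = (1.8 × 10⁸) × (2.1 × 10¹⁸ / (3 × 1.9 × 10²⁷))^(1/3)
    = 1.3 × 10⁵ m

1.3 × 10⁵ m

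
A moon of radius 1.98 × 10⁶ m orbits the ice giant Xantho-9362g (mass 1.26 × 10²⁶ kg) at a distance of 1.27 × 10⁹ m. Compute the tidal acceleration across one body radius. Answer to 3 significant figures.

a_tidal = 2GMr/d³
        = 2 × (6.674 × 10⁻¹¹) × (1.26 × 10²⁶) × (1.98 × 10⁶) / (1.27 × 10⁹)³
        = 1.63 × 10⁻⁵ m/s²

1.63 × 10⁻⁵ m/s²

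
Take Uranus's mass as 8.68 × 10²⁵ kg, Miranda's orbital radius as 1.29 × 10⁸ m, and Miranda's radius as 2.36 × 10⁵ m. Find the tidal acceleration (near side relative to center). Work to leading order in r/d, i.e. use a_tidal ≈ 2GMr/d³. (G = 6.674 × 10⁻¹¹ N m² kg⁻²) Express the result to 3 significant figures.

1.27 × 10⁻³ m/s²

Δg = 2GMr/d³
   = 2 × (6.674 × 10⁻¹¹) × (8.68 × 10²⁵) × (2.36 × 10⁵) / (1.29 × 10⁸)³
   = 1.27 × 10⁻³ m/s²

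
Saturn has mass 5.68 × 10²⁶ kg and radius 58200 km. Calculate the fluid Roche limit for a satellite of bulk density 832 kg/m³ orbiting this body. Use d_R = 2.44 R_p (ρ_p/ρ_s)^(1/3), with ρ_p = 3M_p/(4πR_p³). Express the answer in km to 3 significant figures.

ρ_p = 3M_p/(4πR_p³) = 3 × (5.68 × 10²⁶) / (4π × (5.82 × 10⁷ m)³) = 688 kg/m³
d_R = 2.44 × 58200 km × (688/832)^(1/3)
    = 1.33 × 10⁵ km

1.33 × 10⁵ km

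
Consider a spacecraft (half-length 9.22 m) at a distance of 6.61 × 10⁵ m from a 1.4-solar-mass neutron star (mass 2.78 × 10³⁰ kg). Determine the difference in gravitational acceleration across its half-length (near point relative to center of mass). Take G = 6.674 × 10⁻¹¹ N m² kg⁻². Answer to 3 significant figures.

a_tidal = 2GMr/d³
        = 2 × (6.674 × 10⁻¹¹) × (2.78 × 10³⁰) × (9.22) / (6.61 × 10⁵)³
        = 1.18 × 10⁴ m/s²

1.18 × 10⁴ m/s²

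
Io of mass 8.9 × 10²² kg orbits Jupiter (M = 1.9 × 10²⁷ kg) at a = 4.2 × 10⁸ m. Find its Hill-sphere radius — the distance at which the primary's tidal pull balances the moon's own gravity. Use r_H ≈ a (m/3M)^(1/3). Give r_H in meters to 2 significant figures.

1.0 × 10⁷ m

r_H ≈ a (m/3M)^(1/3)
    = (4.2 × 10⁸) × (8.9 × 10²² / (3 × 1.9 × 10²⁷))^(1/3)
    = 1.0 × 10⁷ m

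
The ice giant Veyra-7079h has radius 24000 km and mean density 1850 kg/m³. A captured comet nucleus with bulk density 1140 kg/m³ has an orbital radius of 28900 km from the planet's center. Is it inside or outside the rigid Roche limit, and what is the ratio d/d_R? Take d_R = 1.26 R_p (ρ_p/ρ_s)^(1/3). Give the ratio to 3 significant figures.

inside; d/d_R ≈ 0.813

d_R = 1.26 × (24000 km) × (1850/1140)^(1/3) = 35540 km
d/d_R = (28900) / (35540) = 0.813
Since d/d_R < 1, the body is inside the Roche limit.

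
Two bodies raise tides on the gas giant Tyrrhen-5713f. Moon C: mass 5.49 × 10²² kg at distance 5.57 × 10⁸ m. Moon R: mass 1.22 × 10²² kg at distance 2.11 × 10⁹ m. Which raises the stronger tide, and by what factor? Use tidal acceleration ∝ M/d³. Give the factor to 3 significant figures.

Moon C, by a factor of ≈ 245

Tidal stretch scales as M/d³; compute that for each body.
Moon C: (5.49 × 10²²) / (5.57 × 10⁸)³ = 3.177 × 10⁻⁴
Moon R: (1.22 × 10²²) / (2.11 × 10⁹)³ = 1.299 × 10⁻⁶
Ratio (larger/smaller) = 245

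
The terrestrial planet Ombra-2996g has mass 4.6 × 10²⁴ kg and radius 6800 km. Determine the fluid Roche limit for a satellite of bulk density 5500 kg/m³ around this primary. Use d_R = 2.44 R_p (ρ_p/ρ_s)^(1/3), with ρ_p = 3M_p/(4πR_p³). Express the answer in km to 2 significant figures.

14000 km

ρ_p = 3M_p/(4πR_p³) = 3 × (4.6 × 10²⁴) / (4π × (6.8 × 10⁶ m)³) = 3500 kg/m³
d_R = 2.44 × 6800 km × (3500/5500)^(1/3)
    = 14000 km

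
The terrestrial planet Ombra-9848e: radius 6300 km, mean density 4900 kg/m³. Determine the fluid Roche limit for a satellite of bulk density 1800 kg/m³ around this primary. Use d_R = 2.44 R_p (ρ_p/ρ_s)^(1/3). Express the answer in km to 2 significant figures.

d_R = 2.44 × 6300 km × (4900/1800)^(1/3)
    = 21000 km

21000 km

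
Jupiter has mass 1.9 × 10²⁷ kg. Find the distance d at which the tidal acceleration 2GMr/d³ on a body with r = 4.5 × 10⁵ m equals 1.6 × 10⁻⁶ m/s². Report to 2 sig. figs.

2GMr/d³ = a_tidal  ⇒  d = (2GMr / a_tidal)^(1/3)
d = (2 × 6.674×10⁻¹¹ × (1.9 × 10²⁷) × (4.5 × 10⁵) / (1.6 × 10⁻⁶))^(1/3)
  = 4.1 × 10⁹ m

4.1 × 10⁹ m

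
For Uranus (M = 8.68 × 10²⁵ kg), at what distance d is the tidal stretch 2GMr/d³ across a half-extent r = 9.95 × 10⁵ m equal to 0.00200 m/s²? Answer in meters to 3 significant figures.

1.79 × 10⁸ m

2GMr/d³ = a_tidal  ⇒  d = (2GMr / a_tidal)^(1/3)
d = (2 × 6.674×10⁻¹¹ × (8.68 × 10²⁵) × (9.95 × 10⁵) / (0.00200))^(1/3)
  = 1.79 × 10⁸ m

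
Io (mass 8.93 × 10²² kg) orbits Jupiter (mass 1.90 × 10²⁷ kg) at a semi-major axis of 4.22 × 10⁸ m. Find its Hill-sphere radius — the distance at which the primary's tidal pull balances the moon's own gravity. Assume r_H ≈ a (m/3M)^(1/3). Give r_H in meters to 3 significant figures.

r_H ≈ a (m/3M)^(1/3)
    = (4.22 × 10⁸) × (8.93 × 10²² / (3 × 1.90 × 10²⁷))^(1/3)
    = 1.06 × 10⁷ m

1.06 × 10⁷ m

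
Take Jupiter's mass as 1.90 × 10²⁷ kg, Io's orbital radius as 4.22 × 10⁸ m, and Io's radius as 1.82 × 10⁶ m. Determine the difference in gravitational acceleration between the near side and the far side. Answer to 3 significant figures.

1.23 × 10⁻² m/s²

a_tidal = 4GMr/d³
        = 4 × (6.674 × 10⁻¹¹) × (1.90 × 10²⁷) × (1.82 × 10⁶) / (4.22 × 10⁸)³
        = 1.23 × 10⁻² m/s²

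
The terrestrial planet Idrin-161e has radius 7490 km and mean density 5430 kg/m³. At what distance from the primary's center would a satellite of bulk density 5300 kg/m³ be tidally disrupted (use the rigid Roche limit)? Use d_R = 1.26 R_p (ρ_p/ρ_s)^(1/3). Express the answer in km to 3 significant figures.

d_R = 1.26 × 7490 km × (5430/5300)^(1/3)
    = 9510 km

9510 km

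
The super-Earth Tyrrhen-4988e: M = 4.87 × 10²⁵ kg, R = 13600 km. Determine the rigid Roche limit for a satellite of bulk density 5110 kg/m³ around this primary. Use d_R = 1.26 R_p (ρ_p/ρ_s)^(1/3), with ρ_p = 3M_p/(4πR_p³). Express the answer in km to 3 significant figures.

16600 km

ρ_p = 3M_p/(4πR_p³) = 3 × (4.87 × 10²⁵) / (4π × (1.36 × 10⁷ m)³) = 4620 kg/m³
d_R = 1.26 × 13600 km × (4620/5110)^(1/3)
    = 16600 km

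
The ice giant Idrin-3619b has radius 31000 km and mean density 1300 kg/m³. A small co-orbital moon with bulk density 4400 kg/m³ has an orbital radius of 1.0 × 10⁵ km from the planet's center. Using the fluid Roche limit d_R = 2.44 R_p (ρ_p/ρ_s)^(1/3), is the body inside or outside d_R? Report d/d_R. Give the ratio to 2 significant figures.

outside; d/d_R ≈ 2.0

d_R = 2.44 × (31000 km) × (1300/4400)^(1/3) = 50380 km
d/d_R = (1.0 × 10⁵) / (50380) = 2.0
Since d/d_R > 1, the body is outside the Roche limit.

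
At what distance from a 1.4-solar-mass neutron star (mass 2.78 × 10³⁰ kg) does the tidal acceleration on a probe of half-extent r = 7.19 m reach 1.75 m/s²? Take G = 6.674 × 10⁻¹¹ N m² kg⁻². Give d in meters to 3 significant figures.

1.15 × 10⁷ m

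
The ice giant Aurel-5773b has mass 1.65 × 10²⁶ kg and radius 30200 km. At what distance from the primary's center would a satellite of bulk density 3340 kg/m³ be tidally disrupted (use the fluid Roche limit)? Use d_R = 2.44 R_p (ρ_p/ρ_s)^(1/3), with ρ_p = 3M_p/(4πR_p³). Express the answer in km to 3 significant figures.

55500 km

ρ_p = 3M_p/(4πR_p³) = 3 × (1.65 × 10²⁶) / (4π × (3.02 × 10⁷ m)³) = 1430 kg/m³
d_R = 2.44 × 30200 km × (1430/3340)^(1/3)
    = 55500 km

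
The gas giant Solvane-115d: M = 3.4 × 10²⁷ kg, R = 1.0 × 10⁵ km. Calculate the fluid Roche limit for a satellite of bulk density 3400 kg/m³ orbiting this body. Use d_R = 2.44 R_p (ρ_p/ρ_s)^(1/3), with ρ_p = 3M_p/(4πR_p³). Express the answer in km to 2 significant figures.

ρ_p = 3M_p/(4πR_p³) = 3 × (3.4 × 10²⁷) / (4π × (1.0 × 10⁸ m)³) = 810 kg/m³
d_R = 2.44 × 1.0 × 10⁵ km × (810/3400)^(1/3)
    = 1.5 × 10⁵ km

1.5 × 10⁵ km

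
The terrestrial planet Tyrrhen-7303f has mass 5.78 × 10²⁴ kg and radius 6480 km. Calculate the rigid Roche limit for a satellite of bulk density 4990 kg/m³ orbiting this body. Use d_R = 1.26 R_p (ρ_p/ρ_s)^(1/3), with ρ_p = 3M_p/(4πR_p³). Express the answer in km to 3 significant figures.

ρ_p = 3M_p/(4πR_p³) = 3 × (5.78 × 10²⁴) / (4π × (6.48 × 10⁶ m)³) = 5070 kg/m³
d_R = 1.26 × 6480 km × (5070/4990)^(1/3)
    = 8210 km

8210 km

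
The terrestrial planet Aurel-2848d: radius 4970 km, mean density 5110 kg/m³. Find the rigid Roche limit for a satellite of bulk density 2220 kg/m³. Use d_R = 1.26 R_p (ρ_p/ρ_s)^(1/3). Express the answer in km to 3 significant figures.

8270 km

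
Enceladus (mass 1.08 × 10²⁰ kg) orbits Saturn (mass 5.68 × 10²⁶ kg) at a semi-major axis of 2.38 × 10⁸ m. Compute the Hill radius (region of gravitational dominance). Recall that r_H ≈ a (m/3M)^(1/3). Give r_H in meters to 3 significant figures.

r_H ≈ a (m/3M)^(1/3)
    = (2.38 × 10⁸) × (1.08 × 10²⁰ / (3 × 5.68 × 10²⁶))^(1/3)
    = 9.49 × 10⁵ m

9.49 × 10⁵ m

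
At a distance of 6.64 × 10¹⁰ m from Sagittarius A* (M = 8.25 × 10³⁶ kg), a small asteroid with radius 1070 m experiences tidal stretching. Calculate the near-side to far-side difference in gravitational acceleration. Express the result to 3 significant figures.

8.05 × 10⁻³ m/s²

Differencing GM/(d−r)² and GM/(d+r)² to first order in r/d gives 4GMr/d³.
Δa = 4GMr/d³
   = 4 × (6.674 × 10⁻¹¹) × (8.25 × 10³⁶) × (1070) / (6.64 × 10¹⁰)³
   = 8.05 × 10⁻³ m/s²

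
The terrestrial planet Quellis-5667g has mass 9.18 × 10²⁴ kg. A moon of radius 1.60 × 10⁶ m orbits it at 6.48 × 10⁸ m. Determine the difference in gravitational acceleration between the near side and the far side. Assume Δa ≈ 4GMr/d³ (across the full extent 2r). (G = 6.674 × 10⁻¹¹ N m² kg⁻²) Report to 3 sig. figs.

Near-to-far spans 2r, so the tidal difference is twice the near-to-center value: 4GMr/d³.
Δg = 4GMr/d³
   = 4 × (6.674 × 10⁻¹¹) × (9.18 × 10²⁴) × (1.60 × 10⁶) / (6.48 × 10⁸)³
   = 1.44 × 10⁻⁵ m/s²

1.44 × 10⁻⁵ m/s²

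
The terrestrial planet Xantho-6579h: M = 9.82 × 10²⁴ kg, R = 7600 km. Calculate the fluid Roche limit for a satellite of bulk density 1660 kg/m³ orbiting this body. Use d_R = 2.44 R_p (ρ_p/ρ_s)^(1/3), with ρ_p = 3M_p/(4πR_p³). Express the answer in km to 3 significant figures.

27400 km

ρ_p = 3M_p/(4πR_p³) = 3 × (9.82 × 10²⁴) / (4π × (7.60 × 10⁶ m)³) = 5340 kg/m³
d_R = 2.44 × 7600 km × (5340/1660)^(1/3)
    = 27400 km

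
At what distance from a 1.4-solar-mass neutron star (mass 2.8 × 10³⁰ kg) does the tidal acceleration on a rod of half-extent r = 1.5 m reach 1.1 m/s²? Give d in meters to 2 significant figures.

2GMr/d³ = a_tidal  ⇒  d = (2GMr / a_tidal)^(1/3)
d = (2 × 6.674×10⁻¹¹ × (2.8 × 10³⁰) × (1.5) / (1.1))^(1/3)
  = 8.0 × 10⁶ m

8.0 × 10⁶ m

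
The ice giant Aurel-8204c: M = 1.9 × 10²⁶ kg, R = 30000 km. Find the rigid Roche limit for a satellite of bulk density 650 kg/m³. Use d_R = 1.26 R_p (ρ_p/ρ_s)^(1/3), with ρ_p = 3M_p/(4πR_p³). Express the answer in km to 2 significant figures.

52000 km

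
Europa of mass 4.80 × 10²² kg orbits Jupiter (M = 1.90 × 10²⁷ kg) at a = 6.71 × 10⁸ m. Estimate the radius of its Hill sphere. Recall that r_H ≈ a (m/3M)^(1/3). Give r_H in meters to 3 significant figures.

r_H ≈ a (m/3M)^(1/3)
    = (6.71 × 10⁸) × (4.80 × 10²² / (3 × 1.90 × 10²⁷))^(1/3)
    = 1.37 × 10⁷ m

1.37 × 10⁷ m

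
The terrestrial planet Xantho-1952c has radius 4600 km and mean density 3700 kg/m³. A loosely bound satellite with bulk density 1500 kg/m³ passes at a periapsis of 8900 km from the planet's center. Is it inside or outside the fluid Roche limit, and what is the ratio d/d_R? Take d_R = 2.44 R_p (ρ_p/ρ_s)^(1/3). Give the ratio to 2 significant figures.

d_R = 2.44 × (4600 km) × (3700/1500)^(1/3) = 15170 km
d/d_R = (8900) / (15170) = 0.59
Since d/d_R < 1, the body is inside the Roche limit.

inside; d/d_R ≈ 0.59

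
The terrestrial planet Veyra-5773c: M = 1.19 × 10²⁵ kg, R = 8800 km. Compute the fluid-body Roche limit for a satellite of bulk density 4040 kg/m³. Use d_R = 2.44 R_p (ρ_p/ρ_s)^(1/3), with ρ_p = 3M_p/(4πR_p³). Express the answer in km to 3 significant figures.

21700 km

ρ_p = 3M_p/(4πR_p³) = 3 × (1.19 × 10²⁵) / (4π × (8.80 × 10⁶ m)³) = 4170 kg/m³
d_R = 2.44 × 8800 km × (4170/4040)^(1/3)
    = 21700 km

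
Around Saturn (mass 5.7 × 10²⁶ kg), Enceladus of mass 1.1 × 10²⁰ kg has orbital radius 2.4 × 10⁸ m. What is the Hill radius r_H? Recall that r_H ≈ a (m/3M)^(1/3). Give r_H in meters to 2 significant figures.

9.6 × 10⁵ m

r_H ≈ a (m/3M)^(1/3)
    = (2.4 × 10⁸) × (1.1 × 10²⁰ / (3 × 5.7 × 10²⁶))^(1/3)
    = 9.6 × 10⁵ m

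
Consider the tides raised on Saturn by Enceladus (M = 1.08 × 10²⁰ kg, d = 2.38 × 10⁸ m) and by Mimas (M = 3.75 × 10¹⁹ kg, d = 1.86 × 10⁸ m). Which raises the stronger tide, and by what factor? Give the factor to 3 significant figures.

Enceladus, by a factor of ≈ 1.37

Compare M/d³ for the two perturbers:
Enceladus: (1.08 × 10²⁰) / (2.38 × 10⁸)³ = 8.011 × 10⁻⁶
Mimas: (3.75 × 10¹⁹) / (1.86 × 10⁸)³ = 5.828 × 10⁻⁶
Ratio (larger/smaller) = 1.37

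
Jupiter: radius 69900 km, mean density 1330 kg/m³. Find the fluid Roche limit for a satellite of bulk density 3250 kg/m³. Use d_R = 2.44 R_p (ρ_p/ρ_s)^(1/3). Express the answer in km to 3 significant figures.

d_R = 2.44 × 69900 km × (1330/3250)^(1/3)
    = 1.27 × 10⁵ km

1.27 × 10⁵ km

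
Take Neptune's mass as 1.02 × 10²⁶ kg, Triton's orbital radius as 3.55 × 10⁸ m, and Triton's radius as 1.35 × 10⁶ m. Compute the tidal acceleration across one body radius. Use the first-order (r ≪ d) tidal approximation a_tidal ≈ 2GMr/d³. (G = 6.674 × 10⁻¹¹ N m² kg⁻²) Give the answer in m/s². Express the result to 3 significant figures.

4.11 × 10⁻⁴ m/s²

Δg = 2GMr/d³
   = 2 × (6.674 × 10⁻¹¹) × (1.02 × 10²⁶) × (1.35 × 10⁶) / (3.55 × 10⁸)³
   = 4.11 × 10⁻⁴ m/s²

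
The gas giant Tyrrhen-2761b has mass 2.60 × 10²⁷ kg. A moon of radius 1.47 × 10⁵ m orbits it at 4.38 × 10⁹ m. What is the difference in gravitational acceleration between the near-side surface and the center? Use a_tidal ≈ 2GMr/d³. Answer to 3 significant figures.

a_tidal = 2GMr/d³
        = 2 × (6.674 × 10⁻¹¹) × (2.60 × 10²⁷) × (1.47 × 10⁵) / (4.38 × 10⁹)³
        = 6.07 × 10⁻⁷ m/s²

6.07 × 10⁻⁷ m/s²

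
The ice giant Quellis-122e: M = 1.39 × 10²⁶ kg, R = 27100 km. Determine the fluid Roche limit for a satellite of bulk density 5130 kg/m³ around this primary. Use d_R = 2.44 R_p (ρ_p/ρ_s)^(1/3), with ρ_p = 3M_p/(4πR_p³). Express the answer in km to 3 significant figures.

45500 km

ρ_p = 3M_p/(4πR_p³) = 3 × (1.39 × 10²⁶) / (4π × (2.71 × 10⁷ m)³) = 1670 kg/m³
d_R = 2.44 × 27100 km × (1670/5130)^(1/3)
    = 45500 km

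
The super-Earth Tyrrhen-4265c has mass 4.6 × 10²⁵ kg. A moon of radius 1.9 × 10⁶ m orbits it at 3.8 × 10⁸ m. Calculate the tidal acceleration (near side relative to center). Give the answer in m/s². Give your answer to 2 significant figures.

Differencing GM/(d−r)² and GM/d² to first order in r/d gives 2GMr/d³.
a_tidal = 2GMr/d³
        = 2 × (6.674 × 10⁻¹¹) × (4.6 × 10²⁵) × (1.9 × 10⁶) / (3.8 × 10⁸)³
        = 2.1 × 10⁻⁴ m/s²

2.1 × 10⁻⁴ m/s²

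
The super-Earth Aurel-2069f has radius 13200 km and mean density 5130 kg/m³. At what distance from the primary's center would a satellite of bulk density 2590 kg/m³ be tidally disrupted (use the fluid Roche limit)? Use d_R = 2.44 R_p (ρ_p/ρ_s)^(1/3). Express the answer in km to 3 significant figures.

d_R = 2.44 × 13200 km × (5130/2590)^(1/3)
    = 40400 km

40400 km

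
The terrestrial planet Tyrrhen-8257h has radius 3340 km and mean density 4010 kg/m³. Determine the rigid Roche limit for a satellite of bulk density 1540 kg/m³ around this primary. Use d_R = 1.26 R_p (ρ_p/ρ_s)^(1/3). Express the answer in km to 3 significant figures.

5790 km

d_R = 1.26 × 3340 km × (4010/1540)^(1/3)
    = 5790 km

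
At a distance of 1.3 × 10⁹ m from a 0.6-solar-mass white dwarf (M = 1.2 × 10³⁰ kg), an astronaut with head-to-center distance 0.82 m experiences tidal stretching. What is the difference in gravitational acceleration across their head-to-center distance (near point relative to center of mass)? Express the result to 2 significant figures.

6.0 × 10⁻⁸ m/s²

The tidal stretch is the gradient of GM/d² times the body's extent r, hence the 1/d³ dependence.
Δg = 2GMr/d³
   = 2 × (6.674 × 10⁻¹¹) × (1.2 × 10³⁰) × (0.82) / (1.3 × 10⁹)³
   = 6.0 × 10⁻⁸ m/s²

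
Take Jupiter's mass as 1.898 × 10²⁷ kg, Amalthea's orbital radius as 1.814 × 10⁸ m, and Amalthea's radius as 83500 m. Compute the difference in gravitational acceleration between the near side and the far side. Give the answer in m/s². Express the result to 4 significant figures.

Δg = 4GMr/d³
   = 4 × (6.674 × 10⁻¹¹) × (1.898 × 10²⁷) × (83500) / (1.814 × 10⁸)³
   = 7.088 × 10⁻³ m/s²

7.088 × 10⁻³ m/s²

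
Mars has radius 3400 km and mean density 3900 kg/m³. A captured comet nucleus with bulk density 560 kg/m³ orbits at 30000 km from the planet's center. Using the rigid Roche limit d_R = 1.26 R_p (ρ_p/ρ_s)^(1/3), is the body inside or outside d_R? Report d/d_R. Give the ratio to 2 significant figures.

outside; d/d_R ≈ 3.7

d_R = 1.26 × (3400 km) × (3900/560)^(1/3) = 8181 km
d/d_R = (30000) / (8181) = 3.7
Since d/d_R > 1, the body is outside the Roche limit.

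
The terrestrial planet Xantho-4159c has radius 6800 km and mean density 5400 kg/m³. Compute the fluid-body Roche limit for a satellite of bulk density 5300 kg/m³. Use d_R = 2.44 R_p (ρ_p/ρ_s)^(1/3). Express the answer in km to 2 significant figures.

d_R = 2.44 × 6800 km × (5400/5300)^(1/3)
    = 17000 km

17000 km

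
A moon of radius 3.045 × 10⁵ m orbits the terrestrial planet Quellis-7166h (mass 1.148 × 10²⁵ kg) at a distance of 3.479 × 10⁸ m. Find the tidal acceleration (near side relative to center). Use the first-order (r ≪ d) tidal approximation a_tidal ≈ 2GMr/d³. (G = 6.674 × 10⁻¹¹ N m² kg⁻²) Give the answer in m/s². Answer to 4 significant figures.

1.108 × 10⁻⁵ m/s²

Since r ≪ d, expand the inverse-square field across one radius to get the leading 2GMr/d³ term.
Δa = 2GMr/d³
   = 2 × (6.674 × 10⁻¹¹) × (1.148 × 10²⁵) × (3.045 × 10⁵) / (3.479 × 10⁸)³
   = 1.108 × 10⁻⁵ m/s²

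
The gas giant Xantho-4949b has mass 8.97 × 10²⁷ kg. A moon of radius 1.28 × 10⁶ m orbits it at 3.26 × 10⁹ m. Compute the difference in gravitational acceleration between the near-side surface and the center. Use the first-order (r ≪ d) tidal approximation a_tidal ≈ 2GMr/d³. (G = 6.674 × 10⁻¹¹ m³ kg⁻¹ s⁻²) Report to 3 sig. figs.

Δa = 2GMr/d³
   = 2 × (6.674 × 10⁻¹¹) × (8.97 × 10²⁷) × (1.28 × 10⁶) / (3.26 × 10⁹)³
   = 4.42 × 10⁻⁵ m/s²

4.42 × 10⁻⁵ m/s²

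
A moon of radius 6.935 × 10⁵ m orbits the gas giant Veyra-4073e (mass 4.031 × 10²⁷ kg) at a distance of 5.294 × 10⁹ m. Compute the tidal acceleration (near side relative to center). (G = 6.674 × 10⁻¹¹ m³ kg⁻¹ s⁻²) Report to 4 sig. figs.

2.515 × 10⁻⁶ m/s²

Δg = 2GMr/d³
   = 2 × (6.674 × 10⁻¹¹) × (4.031 × 10²⁷) × (6.935 × 10⁵) / (5.294 × 10⁹)³
   = 2.515 × 10⁻⁶ m/s²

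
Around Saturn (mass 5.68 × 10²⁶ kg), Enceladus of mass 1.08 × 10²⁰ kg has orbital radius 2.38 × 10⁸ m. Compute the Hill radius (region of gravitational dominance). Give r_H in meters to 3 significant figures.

r_H ≈ a (m/3M)^(1/3)
    = (2.38 × 10⁸) × (1.08 × 10²⁰ / (3 × 5.68 × 10²⁶))^(1/3)
    = 9.49 × 10⁵ m

9.49 × 10⁵ m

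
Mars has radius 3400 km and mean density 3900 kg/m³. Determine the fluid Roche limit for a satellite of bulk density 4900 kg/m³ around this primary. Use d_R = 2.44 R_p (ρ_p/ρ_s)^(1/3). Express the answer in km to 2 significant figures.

7700 km

d_R = 2.44 × 3400 km × (3900/4900)^(1/3)
    = 7700 km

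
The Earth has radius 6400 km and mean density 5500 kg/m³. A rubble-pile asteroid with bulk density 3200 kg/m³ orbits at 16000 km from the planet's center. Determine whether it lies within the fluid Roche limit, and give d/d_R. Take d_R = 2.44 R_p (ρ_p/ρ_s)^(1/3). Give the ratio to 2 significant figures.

inside; d/d_R ≈ 0.86

d_R = 2.44 × (6400 km) × (5500/3200)^(1/3) = 18710 km
d/d_R = (16000) / (18710) = 0.86
Since d/d_R < 1, the body is inside the Roche limit.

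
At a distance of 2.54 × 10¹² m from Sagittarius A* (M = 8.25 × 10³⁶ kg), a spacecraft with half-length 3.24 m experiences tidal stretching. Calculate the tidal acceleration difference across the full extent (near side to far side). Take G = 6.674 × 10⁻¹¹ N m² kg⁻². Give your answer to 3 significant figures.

4.35 × 10⁻¹⁰ m/s²

a_tidal = 4GMr/d³
        = 4 × (6.674 × 10⁻¹¹) × (8.25 × 10³⁶) × (3.24) / (2.54 × 10¹²)³
        = 4.35 × 10⁻¹⁰ m/s²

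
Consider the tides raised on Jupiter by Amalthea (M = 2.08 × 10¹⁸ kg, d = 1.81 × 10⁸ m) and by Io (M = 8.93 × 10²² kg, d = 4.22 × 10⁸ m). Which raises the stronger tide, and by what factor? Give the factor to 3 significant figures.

Io, by a factor of ≈ 3390

Tidal stretch scales as M/d³; compute that for each body.
Amalthea: (2.08 × 10¹⁸) / (1.81 × 10⁸)³ = 3.508 × 10⁻⁷
Io: (8.93 × 10²²) / (4.22 × 10⁸)³ = 1.188 × 10⁻³
Ratio (larger/smaller) = 3390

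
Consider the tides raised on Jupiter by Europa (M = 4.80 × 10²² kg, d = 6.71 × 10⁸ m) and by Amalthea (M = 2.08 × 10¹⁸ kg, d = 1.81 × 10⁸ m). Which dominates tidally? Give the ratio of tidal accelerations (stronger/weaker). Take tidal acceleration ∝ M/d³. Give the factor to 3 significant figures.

Europa, by a factor of ≈ 453

The tide-raising term goes as M/d³ (the gradient of a 1/d² field).
Europa: (4.80 × 10²²) / (6.71 × 10⁸)³ = 1.589 × 10⁻⁴
Amalthea: (2.08 × 10¹⁸) / (1.81 × 10⁸)³ = 3.508 × 10⁻⁷
Ratio (larger/smaller) = 453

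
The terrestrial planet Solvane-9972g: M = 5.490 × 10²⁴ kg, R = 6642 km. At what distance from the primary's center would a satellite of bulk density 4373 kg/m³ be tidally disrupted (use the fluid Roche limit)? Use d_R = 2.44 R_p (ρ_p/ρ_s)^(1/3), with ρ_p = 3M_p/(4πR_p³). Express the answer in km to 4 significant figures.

16330 km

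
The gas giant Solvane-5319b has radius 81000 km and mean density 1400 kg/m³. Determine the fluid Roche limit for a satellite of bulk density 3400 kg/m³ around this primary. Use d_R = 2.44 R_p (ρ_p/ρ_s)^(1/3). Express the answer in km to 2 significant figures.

d_R = 2.44 × 81000 km × (1400/3400)^(1/3)
    = 1.5 × 10⁵ km

1.5 × 10⁵ km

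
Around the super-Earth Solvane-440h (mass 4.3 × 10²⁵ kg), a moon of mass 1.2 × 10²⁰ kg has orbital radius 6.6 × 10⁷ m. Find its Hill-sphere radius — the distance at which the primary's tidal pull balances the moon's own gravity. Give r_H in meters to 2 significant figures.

r_H ≈ a (m/3M)^(1/3)
    = (6.6 × 10⁷) × (1.2 × 10²⁰ / (3 × 4.3 × 10²⁵))^(1/3)
    = 6.4 × 10⁵ m

6.4 × 10⁵ m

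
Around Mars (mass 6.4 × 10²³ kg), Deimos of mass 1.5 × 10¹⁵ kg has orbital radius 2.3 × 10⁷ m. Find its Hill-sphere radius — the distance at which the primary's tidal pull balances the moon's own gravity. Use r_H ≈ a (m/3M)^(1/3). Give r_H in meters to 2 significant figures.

2.1 × 10⁴ m

r_H ≈ a (m/3M)^(1/3)
    = (2.3 × 10⁷) × (1.5 × 10¹⁵ / (3 × 6.4 × 10²³))^(1/3)
    = 2.1 × 10⁴ m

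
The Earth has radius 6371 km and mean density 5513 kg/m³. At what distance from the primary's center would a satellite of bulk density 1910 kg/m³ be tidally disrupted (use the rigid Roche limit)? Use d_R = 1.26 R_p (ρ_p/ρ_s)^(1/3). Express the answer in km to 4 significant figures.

11430 km

d_R = 1.26 × 6371 km × (5513/1910)^(1/3)
    = 11430 km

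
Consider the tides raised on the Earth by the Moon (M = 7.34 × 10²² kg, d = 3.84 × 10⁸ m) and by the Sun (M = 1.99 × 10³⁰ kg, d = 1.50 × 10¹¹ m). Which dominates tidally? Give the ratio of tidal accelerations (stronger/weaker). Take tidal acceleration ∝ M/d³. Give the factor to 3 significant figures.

The Moon, by a factor of ≈ 2.20

Compare M/d³ for the two perturbers:
The Moon: (7.34 × 10²²) / (3.84 × 10⁸)³ = 1.296 × 10⁻³
The Sun: (1.99 × 10³⁰) / (1.50 × 10¹¹)³ = 5.896 × 10⁻⁴
Ratio (larger/smaller) = 2.20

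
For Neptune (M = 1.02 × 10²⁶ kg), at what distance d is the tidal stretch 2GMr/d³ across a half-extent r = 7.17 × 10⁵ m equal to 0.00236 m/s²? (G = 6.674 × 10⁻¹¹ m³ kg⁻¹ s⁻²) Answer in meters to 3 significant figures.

1.61 × 10⁸ m

2GMr/d³ = a_tidal  ⇒  d = (2GMr / a_tidal)^(1/3)
d = (2 × 6.674×10⁻¹¹ × (1.02 × 10²⁶) × (7.17 × 10⁵) / (0.00236))^(1/3)
  = 1.61 × 10⁸ m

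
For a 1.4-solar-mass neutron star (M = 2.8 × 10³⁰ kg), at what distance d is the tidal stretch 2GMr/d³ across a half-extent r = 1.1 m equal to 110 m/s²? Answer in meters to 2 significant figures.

2GMr/d³ = a_tidal  ⇒  d = (2GMr / a_tidal)^(1/3)
d = (2 × 6.674×10⁻¹¹ × (2.8 × 10³⁰) × (1.1) / (110))^(1/3)
  = 1.6 × 10⁶ m

1.6 × 10⁶ m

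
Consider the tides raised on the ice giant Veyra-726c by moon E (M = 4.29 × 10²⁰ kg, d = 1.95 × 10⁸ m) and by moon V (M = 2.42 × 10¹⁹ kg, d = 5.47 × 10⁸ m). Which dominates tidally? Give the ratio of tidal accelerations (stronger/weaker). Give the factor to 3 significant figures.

Moon E, by a factor of ≈ 391

Tidal acceleration ∝ M/d³, so compare M/d³ for each.
Moon E: (4.29 × 10²⁰) / (1.95 × 10⁸)³ = 5.786 × 10⁻⁵
Moon V: (2.42 × 10¹⁹) / (5.47 × 10⁸)³ = 1.479 × 10⁻⁷
Ratio (larger/smaller) = 391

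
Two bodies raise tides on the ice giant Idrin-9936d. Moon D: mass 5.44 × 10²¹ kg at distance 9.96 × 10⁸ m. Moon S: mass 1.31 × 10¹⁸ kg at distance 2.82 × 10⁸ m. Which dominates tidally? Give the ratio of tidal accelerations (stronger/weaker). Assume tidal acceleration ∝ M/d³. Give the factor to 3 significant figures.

Tidal acceleration ∝ M/d³, so compare M/d³ for each.
Moon D: (5.44 × 10²¹) / (9.96 × 10⁸)³ = 5.506 × 10⁻⁶
Moon S: (1.31 × 10¹⁸) / (2.82 × 10⁸)³ = 5.841 × 10⁻⁸
Ratio (larger/smaller) = 94.3

Moon D, by a factor of ≈ 94.3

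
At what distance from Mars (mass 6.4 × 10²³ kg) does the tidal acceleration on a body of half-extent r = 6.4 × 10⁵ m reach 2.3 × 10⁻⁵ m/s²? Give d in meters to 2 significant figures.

2GMr/d³ = a_tidal  ⇒  d = (2GMr / a_tidal)^(1/3)
d = (2 × 6.674×10⁻¹¹ × (6.4 × 10²³) × (6.4 × 10⁵) / (2.3 × 10⁻⁵))^(1/3)
  = 1.3 × 10⁸ m

1.3 × 10⁸ m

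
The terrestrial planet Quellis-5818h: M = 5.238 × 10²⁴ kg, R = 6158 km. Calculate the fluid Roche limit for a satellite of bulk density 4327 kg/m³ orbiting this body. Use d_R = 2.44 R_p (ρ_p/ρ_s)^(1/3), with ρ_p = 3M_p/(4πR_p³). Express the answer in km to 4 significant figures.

16130 km

ρ_p = 3M_p/(4πR_p³) = 3 × (5.238 × 10²⁴) / (4π × (6.158 × 10⁶ m)³) = 5355 kg/m³
d_R = 2.44 × 6158 km × (5355/4327)^(1/3)
    = 16130 km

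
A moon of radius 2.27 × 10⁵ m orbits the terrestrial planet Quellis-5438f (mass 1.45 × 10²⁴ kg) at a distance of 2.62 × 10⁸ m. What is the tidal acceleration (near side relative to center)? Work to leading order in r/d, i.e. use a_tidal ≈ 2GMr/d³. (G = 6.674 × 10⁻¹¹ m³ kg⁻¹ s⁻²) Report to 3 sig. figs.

2.44 × 10⁻⁶ m/s²

Δa = 2GMr/d³
   = 2 × (6.674 × 10⁻¹¹) × (1.45 × 10²⁴) × (2.27 × 10⁵) / (2.62 × 10⁸)³
   = 2.44 × 10⁻⁶ m/s²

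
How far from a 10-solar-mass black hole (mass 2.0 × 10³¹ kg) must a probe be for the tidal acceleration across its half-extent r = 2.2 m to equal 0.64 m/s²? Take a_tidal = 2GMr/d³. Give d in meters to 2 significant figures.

2GMr/d³ = a_tidal  ⇒  d = (2GMr / a_tidal)^(1/3)
d = (2 × 6.674×10⁻¹¹ × (2.0 × 10³¹) × (2.2) / (0.64))^(1/3)
  = 2.1 × 10⁷ m

2.1 × 10⁷ m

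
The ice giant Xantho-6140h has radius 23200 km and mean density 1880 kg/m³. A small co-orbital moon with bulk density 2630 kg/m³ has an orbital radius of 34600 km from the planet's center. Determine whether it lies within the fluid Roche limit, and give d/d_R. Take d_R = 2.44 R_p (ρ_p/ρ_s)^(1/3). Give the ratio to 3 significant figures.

inside; d/d_R ≈ 0.684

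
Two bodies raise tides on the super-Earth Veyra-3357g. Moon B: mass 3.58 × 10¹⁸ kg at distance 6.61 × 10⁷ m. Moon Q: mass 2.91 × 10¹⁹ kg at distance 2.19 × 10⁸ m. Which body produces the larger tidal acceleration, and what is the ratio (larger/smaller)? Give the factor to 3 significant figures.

Tidal acceleration ∝ M/d³, so compare M/d³ for each.
Moon B: (3.58 × 10¹⁸) / (6.61 × 10⁷)³ = 1.240 × 10⁻⁵
Moon Q: (2.91 × 10¹⁹) / (2.19 × 10⁸)³ = 2.771 × 10⁻⁶
Ratio (larger/smaller) = 4.47

Moon B, by a factor of ≈ 4.47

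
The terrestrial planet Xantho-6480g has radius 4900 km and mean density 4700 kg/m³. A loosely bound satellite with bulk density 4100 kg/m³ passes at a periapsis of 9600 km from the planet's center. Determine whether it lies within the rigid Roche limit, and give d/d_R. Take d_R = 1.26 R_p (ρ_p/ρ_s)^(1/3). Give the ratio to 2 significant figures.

outside; d/d_R ≈ 1.5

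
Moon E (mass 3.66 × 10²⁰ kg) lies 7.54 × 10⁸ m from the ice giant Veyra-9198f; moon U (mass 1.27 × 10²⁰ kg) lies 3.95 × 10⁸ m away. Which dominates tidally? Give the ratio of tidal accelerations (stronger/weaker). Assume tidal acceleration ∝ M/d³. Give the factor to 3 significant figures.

Compare M/d³ for the two perturbers:
Moon E: (3.66 × 10²⁰) / (7.54 × 10⁸)³ = 8.538 × 10⁻⁷
Moon U: (1.27 × 10²⁰) / (3.95 × 10⁸)³ = 2.061 × 10⁻⁶
Ratio (larger/smaller) = 2.41

Moon U, by a factor of ≈ 2.41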